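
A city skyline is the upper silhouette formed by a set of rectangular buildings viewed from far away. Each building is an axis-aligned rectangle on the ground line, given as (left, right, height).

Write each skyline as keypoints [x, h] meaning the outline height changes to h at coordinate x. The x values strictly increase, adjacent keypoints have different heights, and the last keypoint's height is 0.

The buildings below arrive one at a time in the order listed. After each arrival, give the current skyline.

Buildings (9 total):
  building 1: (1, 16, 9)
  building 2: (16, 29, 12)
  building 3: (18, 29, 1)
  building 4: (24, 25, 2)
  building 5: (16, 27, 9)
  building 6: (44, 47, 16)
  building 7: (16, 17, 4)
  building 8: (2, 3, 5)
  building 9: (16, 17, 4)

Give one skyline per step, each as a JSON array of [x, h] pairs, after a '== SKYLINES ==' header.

== SKYLINES ==
[[1,9],[16,0]]
[[1,9],[16,12],[29,0]]
[[1,9],[16,12],[29,0]]
[[1,9],[16,12],[29,0]]
[[1,9],[16,12],[29,0]]
[[1,9],[16,12],[29,0],[44,16],[47,0]]
[[1,9],[16,12],[29,0],[44,16],[47,0]]
[[1,9],[16,12],[29,0],[44,16],[47,0]]
[[1,9],[16,12],[29,0],[44,16],[47,0]]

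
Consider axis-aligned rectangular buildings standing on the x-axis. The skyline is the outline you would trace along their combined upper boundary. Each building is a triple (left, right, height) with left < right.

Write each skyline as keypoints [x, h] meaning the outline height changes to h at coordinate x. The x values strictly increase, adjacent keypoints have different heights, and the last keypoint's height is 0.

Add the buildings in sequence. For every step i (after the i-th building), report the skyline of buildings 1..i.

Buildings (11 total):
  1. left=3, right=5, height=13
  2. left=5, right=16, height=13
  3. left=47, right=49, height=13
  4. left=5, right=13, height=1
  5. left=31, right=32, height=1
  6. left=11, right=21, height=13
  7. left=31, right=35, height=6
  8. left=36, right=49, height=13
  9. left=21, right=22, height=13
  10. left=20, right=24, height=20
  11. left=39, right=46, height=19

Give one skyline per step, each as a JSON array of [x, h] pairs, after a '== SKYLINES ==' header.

== SKYLINES ==
[[3,13],[5,0]]
[[3,13],[16,0]]
[[3,13],[16,0],[47,13],[49,0]]
[[3,13],[16,0],[47,13],[49,0]]
[[3,13],[16,0],[31,1],[32,0],[47,13],[49,0]]
[[3,13],[21,0],[31,1],[32,0],[47,13],[49,0]]
[[3,13],[21,0],[31,6],[35,0],[47,13],[49,0]]
[[3,13],[21,0],[31,6],[35,0],[36,13],[49,0]]
[[3,13],[22,0],[31,6],[35,0],[36,13],[49,0]]
[[3,13],[20,20],[24,0],[31,6],[35,0],[36,13],[49,0]]
[[3,13],[20,20],[24,0],[31,6],[35,0],[36,13],[39,19],[46,13],[49,0]]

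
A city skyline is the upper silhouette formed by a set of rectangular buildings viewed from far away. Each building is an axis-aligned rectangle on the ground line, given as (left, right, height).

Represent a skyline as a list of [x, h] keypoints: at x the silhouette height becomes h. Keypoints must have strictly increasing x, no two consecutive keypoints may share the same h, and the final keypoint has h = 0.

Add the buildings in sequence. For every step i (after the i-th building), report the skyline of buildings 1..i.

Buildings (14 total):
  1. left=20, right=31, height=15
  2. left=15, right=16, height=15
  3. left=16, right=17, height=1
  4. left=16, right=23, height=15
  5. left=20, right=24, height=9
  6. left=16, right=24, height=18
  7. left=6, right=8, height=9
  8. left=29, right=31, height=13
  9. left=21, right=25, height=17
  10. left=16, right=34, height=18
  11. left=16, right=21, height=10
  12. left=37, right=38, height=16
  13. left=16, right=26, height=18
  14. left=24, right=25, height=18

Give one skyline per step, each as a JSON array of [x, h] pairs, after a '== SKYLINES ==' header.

== SKYLINES ==
[[20,15],[31,0]]
[[15,15],[16,0],[20,15],[31,0]]
[[15,15],[16,1],[17,0],[20,15],[31,0]]
[[15,15],[31,0]]
[[15,15],[31,0]]
[[15,15],[16,18],[24,15],[31,0]]
[[6,9],[8,0],[15,15],[16,18],[24,15],[31,0]]
[[6,9],[8,0],[15,15],[16,18],[24,15],[31,0]]
[[6,9],[8,0],[15,15],[16,18],[24,17],[25,15],[31,0]]
[[6,9],[8,0],[15,15],[16,18],[34,0]]
[[6,9],[8,0],[15,15],[16,18],[34,0]]
[[6,9],[8,0],[15,15],[16,18],[34,0],[37,16],[38,0]]
[[6,9],[8,0],[15,15],[16,18],[34,0],[37,16],[38,0]]
[[6,9],[8,0],[15,15],[16,18],[34,0],[37,16],[38,0]]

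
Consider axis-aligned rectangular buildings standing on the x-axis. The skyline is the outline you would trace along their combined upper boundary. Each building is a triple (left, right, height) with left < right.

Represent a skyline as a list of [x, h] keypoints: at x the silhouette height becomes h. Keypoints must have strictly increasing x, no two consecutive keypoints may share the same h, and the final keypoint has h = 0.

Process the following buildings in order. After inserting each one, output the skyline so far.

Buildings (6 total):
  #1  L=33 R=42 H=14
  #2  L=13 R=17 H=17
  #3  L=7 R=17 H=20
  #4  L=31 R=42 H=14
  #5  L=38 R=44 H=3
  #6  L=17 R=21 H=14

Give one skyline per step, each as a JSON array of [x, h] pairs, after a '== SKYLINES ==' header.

== SKYLINES ==
[[33,14],[42,0]]
[[13,17],[17,0],[33,14],[42,0]]
[[7,20],[17,0],[33,14],[42,0]]
[[7,20],[17,0],[31,14],[42,0]]
[[7,20],[17,0],[31,14],[42,3],[44,0]]
[[7,20],[17,14],[21,0],[31,14],[42,3],[44,0]]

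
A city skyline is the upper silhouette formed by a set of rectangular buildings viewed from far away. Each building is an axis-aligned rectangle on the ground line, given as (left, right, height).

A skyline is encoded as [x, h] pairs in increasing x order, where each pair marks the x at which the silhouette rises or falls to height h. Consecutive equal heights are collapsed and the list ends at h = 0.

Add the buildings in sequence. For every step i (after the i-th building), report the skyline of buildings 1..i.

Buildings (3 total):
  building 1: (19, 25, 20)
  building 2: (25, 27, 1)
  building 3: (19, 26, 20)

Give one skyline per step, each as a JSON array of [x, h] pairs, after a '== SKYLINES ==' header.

== SKYLINES ==
[[19,20],[25,0]]
[[19,20],[25,1],[27,0]]
[[19,20],[26,1],[27,0]]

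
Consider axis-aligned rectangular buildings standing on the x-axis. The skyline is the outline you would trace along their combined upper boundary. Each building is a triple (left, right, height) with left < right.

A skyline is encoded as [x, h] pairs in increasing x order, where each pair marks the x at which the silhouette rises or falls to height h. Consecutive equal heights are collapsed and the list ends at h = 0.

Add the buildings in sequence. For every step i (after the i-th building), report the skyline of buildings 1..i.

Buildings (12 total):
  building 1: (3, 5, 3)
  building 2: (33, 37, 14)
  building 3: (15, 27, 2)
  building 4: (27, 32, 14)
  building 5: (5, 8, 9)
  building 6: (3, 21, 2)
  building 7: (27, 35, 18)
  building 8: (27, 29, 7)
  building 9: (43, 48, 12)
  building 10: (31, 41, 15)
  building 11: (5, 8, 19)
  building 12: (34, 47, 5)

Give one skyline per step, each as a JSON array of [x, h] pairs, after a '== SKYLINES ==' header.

== SKYLINES ==
[[3,3],[5,0]]
[[3,3],[5,0],[33,14],[37,0]]
[[3,3],[5,0],[15,2],[27,0],[33,14],[37,0]]
[[3,3],[5,0],[15,2],[27,14],[32,0],[33,14],[37,0]]
[[3,3],[5,9],[8,0],[15,2],[27,14],[32,0],[33,14],[37,0]]
[[3,3],[5,9],[8,2],[27,14],[32,0],[33,14],[37,0]]
[[3,3],[5,9],[8,2],[27,18],[35,14],[37,0]]
[[3,3],[5,9],[8,2],[27,18],[35,14],[37,0]]
[[3,3],[5,9],[8,2],[27,18],[35,14],[37,0],[43,12],[48,0]]
[[3,3],[5,9],[8,2],[27,18],[35,15],[41,0],[43,12],[48,0]]
[[3,3],[5,19],[8,2],[27,18],[35,15],[41,0],[43,12],[48,0]]
[[3,3],[5,19],[8,2],[27,18],[35,15],[41,5],[43,12],[48,0]]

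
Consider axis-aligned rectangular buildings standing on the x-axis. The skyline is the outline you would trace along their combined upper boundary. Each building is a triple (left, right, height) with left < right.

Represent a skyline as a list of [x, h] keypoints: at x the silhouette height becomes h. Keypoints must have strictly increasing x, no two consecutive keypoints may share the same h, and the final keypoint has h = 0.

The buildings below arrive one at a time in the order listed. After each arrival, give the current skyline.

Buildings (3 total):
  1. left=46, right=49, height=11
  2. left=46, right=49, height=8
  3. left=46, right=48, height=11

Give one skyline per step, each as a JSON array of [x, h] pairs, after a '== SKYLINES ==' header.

== SKYLINES ==
[[46,11],[49,0]]
[[46,11],[49,0]]
[[46,11],[49,0]]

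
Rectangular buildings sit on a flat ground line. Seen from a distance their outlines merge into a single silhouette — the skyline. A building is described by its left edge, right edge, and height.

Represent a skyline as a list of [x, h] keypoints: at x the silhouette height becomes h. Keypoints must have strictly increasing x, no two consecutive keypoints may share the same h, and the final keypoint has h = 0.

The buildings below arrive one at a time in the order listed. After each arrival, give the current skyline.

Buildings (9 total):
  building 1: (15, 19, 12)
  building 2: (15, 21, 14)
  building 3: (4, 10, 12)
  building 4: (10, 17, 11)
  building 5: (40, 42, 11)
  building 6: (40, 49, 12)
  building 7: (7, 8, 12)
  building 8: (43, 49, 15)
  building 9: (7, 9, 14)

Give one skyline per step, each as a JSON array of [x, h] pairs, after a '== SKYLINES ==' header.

== SKYLINES ==
[[15,12],[19,0]]
[[15,14],[21,0]]
[[4,12],[10,0],[15,14],[21,0]]
[[4,12],[10,11],[15,14],[21,0]]
[[4,12],[10,11],[15,14],[21,0],[40,11],[42,0]]
[[4,12],[10,11],[15,14],[21,0],[40,12],[49,0]]
[[4,12],[10,11],[15,14],[21,0],[40,12],[49,0]]
[[4,12],[10,11],[15,14],[21,0],[40,12],[43,15],[49,0]]
[[4,12],[7,14],[9,12],[10,11],[15,14],[21,0],[40,12],[43,15],[49,0]]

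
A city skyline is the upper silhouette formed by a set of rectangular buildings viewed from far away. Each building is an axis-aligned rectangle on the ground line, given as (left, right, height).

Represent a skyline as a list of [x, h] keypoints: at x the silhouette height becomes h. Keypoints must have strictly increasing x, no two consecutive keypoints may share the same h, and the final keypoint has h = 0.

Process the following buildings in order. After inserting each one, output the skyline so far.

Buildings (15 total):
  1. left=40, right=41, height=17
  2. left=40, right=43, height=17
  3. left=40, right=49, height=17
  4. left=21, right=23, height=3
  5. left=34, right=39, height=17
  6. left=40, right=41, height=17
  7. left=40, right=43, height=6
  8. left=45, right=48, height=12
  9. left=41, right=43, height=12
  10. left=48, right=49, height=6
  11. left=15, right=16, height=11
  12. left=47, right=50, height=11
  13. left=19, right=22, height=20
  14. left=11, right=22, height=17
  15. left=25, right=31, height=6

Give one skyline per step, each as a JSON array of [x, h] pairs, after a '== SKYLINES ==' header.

== SKYLINES ==
[[40,17],[41,0]]
[[40,17],[43,0]]
[[40,17],[49,0]]
[[21,3],[23,0],[40,17],[49,0]]
[[21,3],[23,0],[34,17],[39,0],[40,17],[49,0]]
[[21,3],[23,0],[34,17],[39,0],[40,17],[49,0]]
[[21,3],[23,0],[34,17],[39,0],[40,17],[49,0]]
[[21,3],[23,0],[34,17],[39,0],[40,17],[49,0]]
[[21,3],[23,0],[34,17],[39,0],[40,17],[49,0]]
[[21,3],[23,0],[34,17],[39,0],[40,17],[49,0]]
[[15,11],[16,0],[21,3],[23,0],[34,17],[39,0],[40,17],[49,0]]
[[15,11],[16,0],[21,3],[23,0],[34,17],[39,0],[40,17],[49,11],[50,0]]
[[15,11],[16,0],[19,20],[22,3],[23,0],[34,17],[39,0],[40,17],[49,11],[50,0]]
[[11,17],[19,20],[22,3],[23,0],[34,17],[39,0],[40,17],[49,11],[50,0]]
[[11,17],[19,20],[22,3],[23,0],[25,6],[31,0],[34,17],[39,0],[40,17],[49,11],[50,0]]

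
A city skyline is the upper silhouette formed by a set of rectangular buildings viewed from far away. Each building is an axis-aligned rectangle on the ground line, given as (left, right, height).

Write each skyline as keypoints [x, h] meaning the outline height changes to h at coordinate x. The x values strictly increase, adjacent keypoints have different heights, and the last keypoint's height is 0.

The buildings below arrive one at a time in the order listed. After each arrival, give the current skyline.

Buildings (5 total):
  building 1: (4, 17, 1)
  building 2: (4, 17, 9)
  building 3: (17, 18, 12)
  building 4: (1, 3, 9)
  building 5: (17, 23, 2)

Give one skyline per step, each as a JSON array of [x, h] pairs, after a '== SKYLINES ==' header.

== SKYLINES ==
[[4,1],[17,0]]
[[4,9],[17,0]]
[[4,9],[17,12],[18,0]]
[[1,9],[3,0],[4,9],[17,12],[18,0]]
[[1,9],[3,0],[4,9],[17,12],[18,2],[23,0]]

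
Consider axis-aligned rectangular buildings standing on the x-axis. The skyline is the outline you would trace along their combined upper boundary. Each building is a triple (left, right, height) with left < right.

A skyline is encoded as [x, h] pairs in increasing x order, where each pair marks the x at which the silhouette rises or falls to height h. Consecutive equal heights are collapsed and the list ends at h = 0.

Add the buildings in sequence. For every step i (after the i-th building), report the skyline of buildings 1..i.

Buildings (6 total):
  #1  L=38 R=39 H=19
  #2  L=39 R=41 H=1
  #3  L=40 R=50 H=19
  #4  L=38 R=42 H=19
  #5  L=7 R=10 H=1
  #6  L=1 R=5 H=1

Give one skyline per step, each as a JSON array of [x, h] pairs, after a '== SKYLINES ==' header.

== SKYLINES ==
[[38,19],[39,0]]
[[38,19],[39,1],[41,0]]
[[38,19],[39,1],[40,19],[50,0]]
[[38,19],[50,0]]
[[7,1],[10,0],[38,19],[50,0]]
[[1,1],[5,0],[7,1],[10,0],[38,19],[50,0]]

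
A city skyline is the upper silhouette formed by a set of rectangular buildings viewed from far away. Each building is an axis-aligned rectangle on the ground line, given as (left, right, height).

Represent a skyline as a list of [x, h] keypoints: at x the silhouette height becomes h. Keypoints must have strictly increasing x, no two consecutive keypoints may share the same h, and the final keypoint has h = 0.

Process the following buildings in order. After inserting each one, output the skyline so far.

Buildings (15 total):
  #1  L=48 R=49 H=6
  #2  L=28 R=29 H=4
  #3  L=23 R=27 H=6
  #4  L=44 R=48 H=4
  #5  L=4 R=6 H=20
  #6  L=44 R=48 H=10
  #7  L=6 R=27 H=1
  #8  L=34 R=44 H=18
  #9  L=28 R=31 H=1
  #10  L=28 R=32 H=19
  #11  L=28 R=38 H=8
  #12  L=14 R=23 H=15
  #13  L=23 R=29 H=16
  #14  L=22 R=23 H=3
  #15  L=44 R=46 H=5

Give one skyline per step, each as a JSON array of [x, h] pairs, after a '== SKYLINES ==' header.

== SKYLINES ==
[[48,6],[49,0]]
[[28,4],[29,0],[48,6],[49,0]]
[[23,6],[27,0],[28,4],[29,0],[48,6],[49,0]]
[[23,6],[27,0],[28,4],[29,0],[44,4],[48,6],[49,0]]
[[4,20],[6,0],[23,6],[27,0],[28,4],[29,0],[44,4],[48,6],[49,0]]
[[4,20],[6,0],[23,6],[27,0],[28,4],[29,0],[44,10],[48,6],[49,0]]
[[4,20],[6,1],[23,6],[27,0],[28,4],[29,0],[44,10],[48,6],[49,0]]
[[4,20],[6,1],[23,6],[27,0],[28,4],[29,0],[34,18],[44,10],[48,6],[49,0]]
[[4,20],[6,1],[23,6],[27,0],[28,4],[29,1],[31,0],[34,18],[44,10],[48,6],[49,0]]
[[4,20],[6,1],[23,6],[27,0],[28,19],[32,0],[34,18],[44,10],[48,6],[49,0]]
[[4,20],[6,1],[23,6],[27,0],[28,19],[32,8],[34,18],[44,10],[48,6],[49,0]]
[[4,20],[6,1],[14,15],[23,6],[27,0],[28,19],[32,8],[34,18],[44,10],[48,6],[49,0]]
[[4,20],[6,1],[14,15],[23,16],[28,19],[32,8],[34,18],[44,10],[48,6],[49,0]]
[[4,20],[6,1],[14,15],[23,16],[28,19],[32,8],[34,18],[44,10],[48,6],[49,0]]
[[4,20],[6,1],[14,15],[23,16],[28,19],[32,8],[34,18],[44,10],[48,6],[49,0]]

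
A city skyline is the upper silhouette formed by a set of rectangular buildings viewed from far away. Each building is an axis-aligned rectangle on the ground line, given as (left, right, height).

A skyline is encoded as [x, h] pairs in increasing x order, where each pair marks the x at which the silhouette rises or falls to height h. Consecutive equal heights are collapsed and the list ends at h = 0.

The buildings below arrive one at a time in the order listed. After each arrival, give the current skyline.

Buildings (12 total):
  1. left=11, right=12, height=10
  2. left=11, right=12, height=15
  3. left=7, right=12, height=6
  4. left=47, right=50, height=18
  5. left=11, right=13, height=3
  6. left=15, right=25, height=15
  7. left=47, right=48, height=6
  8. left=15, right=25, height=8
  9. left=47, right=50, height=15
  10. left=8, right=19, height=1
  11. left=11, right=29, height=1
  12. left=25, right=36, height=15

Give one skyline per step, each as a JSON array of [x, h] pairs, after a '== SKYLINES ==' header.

== SKYLINES ==
[[11,10],[12,0]]
[[11,15],[12,0]]
[[7,6],[11,15],[12,0]]
[[7,6],[11,15],[12,0],[47,18],[50,0]]
[[7,6],[11,15],[12,3],[13,0],[47,18],[50,0]]
[[7,6],[11,15],[12,3],[13,0],[15,15],[25,0],[47,18],[50,0]]
[[7,6],[11,15],[12,3],[13,0],[15,15],[25,0],[47,18],[50,0]]
[[7,6],[11,15],[12,3],[13,0],[15,15],[25,0],[47,18],[50,0]]
[[7,6],[11,15],[12,3],[13,0],[15,15],[25,0],[47,18],[50,0]]
[[7,6],[11,15],[12,3],[13,1],[15,15],[25,0],[47,18],[50,0]]
[[7,6],[11,15],[12,3],[13,1],[15,15],[25,1],[29,0],[47,18],[50,0]]
[[7,6],[11,15],[12,3],[13,1],[15,15],[36,0],[47,18],[50,0]]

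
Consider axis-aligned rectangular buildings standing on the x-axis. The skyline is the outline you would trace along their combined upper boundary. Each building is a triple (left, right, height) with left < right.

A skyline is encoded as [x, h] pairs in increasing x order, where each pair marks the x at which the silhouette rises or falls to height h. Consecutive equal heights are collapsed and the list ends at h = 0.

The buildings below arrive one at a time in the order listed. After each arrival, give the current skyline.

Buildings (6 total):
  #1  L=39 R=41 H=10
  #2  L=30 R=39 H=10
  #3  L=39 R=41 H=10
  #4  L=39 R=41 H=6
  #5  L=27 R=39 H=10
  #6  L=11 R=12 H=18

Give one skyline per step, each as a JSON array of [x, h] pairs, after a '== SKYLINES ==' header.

== SKYLINES ==
[[39,10],[41,0]]
[[30,10],[41,0]]
[[30,10],[41,0]]
[[30,10],[41,0]]
[[27,10],[41,0]]
[[11,18],[12,0],[27,10],[41,0]]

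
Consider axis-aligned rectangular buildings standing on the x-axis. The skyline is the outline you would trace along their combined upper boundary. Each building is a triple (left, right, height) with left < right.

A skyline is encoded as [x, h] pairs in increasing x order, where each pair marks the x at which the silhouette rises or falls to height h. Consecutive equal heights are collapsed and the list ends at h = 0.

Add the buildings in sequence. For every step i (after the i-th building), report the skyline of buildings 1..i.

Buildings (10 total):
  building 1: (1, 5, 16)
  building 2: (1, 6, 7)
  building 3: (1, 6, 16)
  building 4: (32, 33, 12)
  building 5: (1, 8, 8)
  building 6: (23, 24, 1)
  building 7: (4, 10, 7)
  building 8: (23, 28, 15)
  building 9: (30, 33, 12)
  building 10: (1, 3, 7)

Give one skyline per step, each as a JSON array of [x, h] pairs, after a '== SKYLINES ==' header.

== SKYLINES ==
[[1,16],[5,0]]
[[1,16],[5,7],[6,0]]
[[1,16],[6,0]]
[[1,16],[6,0],[32,12],[33,0]]
[[1,16],[6,8],[8,0],[32,12],[33,0]]
[[1,16],[6,8],[8,0],[23,1],[24,0],[32,12],[33,0]]
[[1,16],[6,8],[8,7],[10,0],[23,1],[24,0],[32,12],[33,0]]
[[1,16],[6,8],[8,7],[10,0],[23,15],[28,0],[32,12],[33,0]]
[[1,16],[6,8],[8,7],[10,0],[23,15],[28,0],[30,12],[33,0]]
[[1,16],[6,8],[8,7],[10,0],[23,15],[28,0],[30,12],[33,0]]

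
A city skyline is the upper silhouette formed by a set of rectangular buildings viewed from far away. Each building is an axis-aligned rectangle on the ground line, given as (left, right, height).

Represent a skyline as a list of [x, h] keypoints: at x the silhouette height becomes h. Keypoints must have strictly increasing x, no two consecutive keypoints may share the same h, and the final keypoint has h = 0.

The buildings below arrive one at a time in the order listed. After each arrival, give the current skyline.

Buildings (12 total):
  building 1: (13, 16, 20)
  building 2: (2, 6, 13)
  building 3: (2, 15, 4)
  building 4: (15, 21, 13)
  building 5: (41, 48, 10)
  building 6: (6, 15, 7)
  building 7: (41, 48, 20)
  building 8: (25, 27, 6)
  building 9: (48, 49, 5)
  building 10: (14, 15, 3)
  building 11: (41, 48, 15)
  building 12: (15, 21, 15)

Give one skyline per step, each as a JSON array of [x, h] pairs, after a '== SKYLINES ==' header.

== SKYLINES ==
[[13,20],[16,0]]
[[2,13],[6,0],[13,20],[16,0]]
[[2,13],[6,4],[13,20],[16,0]]
[[2,13],[6,4],[13,20],[16,13],[21,0]]
[[2,13],[6,4],[13,20],[16,13],[21,0],[41,10],[48,0]]
[[2,13],[6,7],[13,20],[16,13],[21,0],[41,10],[48,0]]
[[2,13],[6,7],[13,20],[16,13],[21,0],[41,20],[48,0]]
[[2,13],[6,7],[13,20],[16,13],[21,0],[25,6],[27,0],[41,20],[48,0]]
[[2,13],[6,7],[13,20],[16,13],[21,0],[25,6],[27,0],[41,20],[48,5],[49,0]]
[[2,13],[6,7],[13,20],[16,13],[21,0],[25,6],[27,0],[41,20],[48,5],[49,0]]
[[2,13],[6,7],[13,20],[16,13],[21,0],[25,6],[27,0],[41,20],[48,5],[49,0]]
[[2,13],[6,7],[13,20],[16,15],[21,0],[25,6],[27,0],[41,20],[48,5],[49,0]]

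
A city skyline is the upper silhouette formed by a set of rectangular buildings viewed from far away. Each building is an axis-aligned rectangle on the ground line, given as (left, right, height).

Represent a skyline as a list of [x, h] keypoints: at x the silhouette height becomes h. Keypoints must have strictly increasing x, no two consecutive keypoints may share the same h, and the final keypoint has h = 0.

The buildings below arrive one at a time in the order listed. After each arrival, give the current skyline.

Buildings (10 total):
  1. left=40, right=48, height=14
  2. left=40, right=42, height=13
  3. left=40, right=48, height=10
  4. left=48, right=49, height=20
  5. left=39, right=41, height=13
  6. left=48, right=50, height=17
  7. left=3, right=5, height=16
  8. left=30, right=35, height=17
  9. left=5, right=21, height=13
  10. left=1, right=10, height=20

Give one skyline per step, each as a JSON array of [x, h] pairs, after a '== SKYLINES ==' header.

== SKYLINES ==
[[40,14],[48,0]]
[[40,14],[48,0]]
[[40,14],[48,0]]
[[40,14],[48,20],[49,0]]
[[39,13],[40,14],[48,20],[49,0]]
[[39,13],[40,14],[48,20],[49,17],[50,0]]
[[3,16],[5,0],[39,13],[40,14],[48,20],[49,17],[50,0]]
[[3,16],[5,0],[30,17],[35,0],[39,13],[40,14],[48,20],[49,17],[50,0]]
[[3,16],[5,13],[21,0],[30,17],[35,0],[39,13],[40,14],[48,20],[49,17],[50,0]]
[[1,20],[10,13],[21,0],[30,17],[35,0],[39,13],[40,14],[48,20],[49,17],[50,0]]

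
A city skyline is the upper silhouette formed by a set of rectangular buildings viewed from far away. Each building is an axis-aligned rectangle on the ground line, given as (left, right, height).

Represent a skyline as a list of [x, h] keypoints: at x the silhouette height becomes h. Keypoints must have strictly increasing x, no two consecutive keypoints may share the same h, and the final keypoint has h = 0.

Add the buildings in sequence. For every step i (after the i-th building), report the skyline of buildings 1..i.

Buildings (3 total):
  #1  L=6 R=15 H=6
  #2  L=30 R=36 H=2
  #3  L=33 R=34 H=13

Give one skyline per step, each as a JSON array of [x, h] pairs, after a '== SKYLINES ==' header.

== SKYLINES ==
[[6,6],[15,0]]
[[6,6],[15,0],[30,2],[36,0]]
[[6,6],[15,0],[30,2],[33,13],[34,2],[36,0]]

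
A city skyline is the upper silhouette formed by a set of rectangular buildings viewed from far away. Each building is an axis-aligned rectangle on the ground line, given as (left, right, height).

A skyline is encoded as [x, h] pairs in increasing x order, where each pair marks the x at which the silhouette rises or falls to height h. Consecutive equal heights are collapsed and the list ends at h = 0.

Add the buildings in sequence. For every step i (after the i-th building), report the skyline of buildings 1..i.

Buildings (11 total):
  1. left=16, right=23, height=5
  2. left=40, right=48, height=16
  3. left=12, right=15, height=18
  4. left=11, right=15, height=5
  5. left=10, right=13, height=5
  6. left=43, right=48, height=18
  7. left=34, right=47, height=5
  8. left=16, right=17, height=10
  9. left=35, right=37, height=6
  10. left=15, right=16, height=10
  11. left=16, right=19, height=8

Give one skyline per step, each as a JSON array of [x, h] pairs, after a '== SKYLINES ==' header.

== SKYLINES ==
[[16,5],[23,0]]
[[16,5],[23,0],[40,16],[48,0]]
[[12,18],[15,0],[16,5],[23,0],[40,16],[48,0]]
[[11,5],[12,18],[15,0],[16,5],[23,0],[40,16],[48,0]]
[[10,5],[12,18],[15,0],[16,5],[23,0],[40,16],[48,0]]
[[10,5],[12,18],[15,0],[16,5],[23,0],[40,16],[43,18],[48,0]]
[[10,5],[12,18],[15,0],[16,5],[23,0],[34,5],[40,16],[43,18],[48,0]]
[[10,5],[12,18],[15,0],[16,10],[17,5],[23,0],[34,5],[40,16],[43,18],[48,0]]
[[10,5],[12,18],[15,0],[16,10],[17,5],[23,0],[34,5],[35,6],[37,5],[40,16],[43,18],[48,0]]
[[10,5],[12,18],[15,10],[17,5],[23,0],[34,5],[35,6],[37,5],[40,16],[43,18],[48,0]]
[[10,5],[12,18],[15,10],[17,8],[19,5],[23,0],[34,5],[35,6],[37,5],[40,16],[43,18],[48,0]]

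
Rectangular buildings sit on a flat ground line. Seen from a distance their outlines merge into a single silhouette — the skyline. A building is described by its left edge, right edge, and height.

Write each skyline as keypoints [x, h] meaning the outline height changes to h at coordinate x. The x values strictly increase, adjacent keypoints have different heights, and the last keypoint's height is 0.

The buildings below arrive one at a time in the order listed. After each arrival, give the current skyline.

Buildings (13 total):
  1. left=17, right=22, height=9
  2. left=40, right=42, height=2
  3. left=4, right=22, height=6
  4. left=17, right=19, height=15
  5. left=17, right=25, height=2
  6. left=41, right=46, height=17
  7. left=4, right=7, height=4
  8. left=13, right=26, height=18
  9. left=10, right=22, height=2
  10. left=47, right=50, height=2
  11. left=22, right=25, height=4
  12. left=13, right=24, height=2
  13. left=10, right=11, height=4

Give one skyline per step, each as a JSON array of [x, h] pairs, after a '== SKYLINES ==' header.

== SKYLINES ==
[[17,9],[22,0]]
[[17,9],[22,0],[40,2],[42,0]]
[[4,6],[17,9],[22,0],[40,2],[42,0]]
[[4,6],[17,15],[19,9],[22,0],[40,2],[42,0]]
[[4,6],[17,15],[19,9],[22,2],[25,0],[40,2],[42,0]]
[[4,6],[17,15],[19,9],[22,2],[25,0],[40,2],[41,17],[46,0]]
[[4,6],[17,15],[19,9],[22,2],[25,0],[40,2],[41,17],[46,0]]
[[4,6],[13,18],[26,0],[40,2],[41,17],[46,0]]
[[4,6],[13,18],[26,0],[40,2],[41,17],[46,0]]
[[4,6],[13,18],[26,0],[40,2],[41,17],[46,0],[47,2],[50,0]]
[[4,6],[13,18],[26,0],[40,2],[41,17],[46,0],[47,2],[50,0]]
[[4,6],[13,18],[26,0],[40,2],[41,17],[46,0],[47,2],[50,0]]
[[4,6],[13,18],[26,0],[40,2],[41,17],[46,0],[47,2],[50,0]]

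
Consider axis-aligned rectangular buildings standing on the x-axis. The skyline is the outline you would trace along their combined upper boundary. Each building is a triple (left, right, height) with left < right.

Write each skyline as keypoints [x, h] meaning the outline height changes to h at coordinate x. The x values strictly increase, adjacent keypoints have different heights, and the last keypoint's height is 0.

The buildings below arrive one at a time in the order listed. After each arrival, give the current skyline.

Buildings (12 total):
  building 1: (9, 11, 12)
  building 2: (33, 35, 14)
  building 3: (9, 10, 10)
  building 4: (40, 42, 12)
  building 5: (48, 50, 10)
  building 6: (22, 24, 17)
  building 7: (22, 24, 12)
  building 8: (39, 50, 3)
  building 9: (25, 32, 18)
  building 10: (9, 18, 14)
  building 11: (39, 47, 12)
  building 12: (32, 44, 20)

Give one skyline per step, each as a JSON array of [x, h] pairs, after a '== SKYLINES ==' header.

== SKYLINES ==
[[9,12],[11,0]]
[[9,12],[11,0],[33,14],[35,0]]
[[9,12],[11,0],[33,14],[35,0]]
[[9,12],[11,0],[33,14],[35,0],[40,12],[42,0]]
[[9,12],[11,0],[33,14],[35,0],[40,12],[42,0],[48,10],[50,0]]
[[9,12],[11,0],[22,17],[24,0],[33,14],[35,0],[40,12],[42,0],[48,10],[50,0]]
[[9,12],[11,0],[22,17],[24,0],[33,14],[35,0],[40,12],[42,0],[48,10],[50,0]]
[[9,12],[11,0],[22,17],[24,0],[33,14],[35,0],[39,3],[40,12],[42,3],[48,10],[50,0]]
[[9,12],[11,0],[22,17],[24,0],[25,18],[32,0],[33,14],[35,0],[39,3],[40,12],[42,3],[48,10],[50,0]]
[[9,14],[18,0],[22,17],[24,0],[25,18],[32,0],[33,14],[35,0],[39,3],[40,12],[42,3],[48,10],[50,0]]
[[9,14],[18,0],[22,17],[24,0],[25,18],[32,0],[33,14],[35,0],[39,12],[47,3],[48,10],[50,0]]
[[9,14],[18,0],[22,17],[24,0],[25,18],[32,20],[44,12],[47,3],[48,10],[50,0]]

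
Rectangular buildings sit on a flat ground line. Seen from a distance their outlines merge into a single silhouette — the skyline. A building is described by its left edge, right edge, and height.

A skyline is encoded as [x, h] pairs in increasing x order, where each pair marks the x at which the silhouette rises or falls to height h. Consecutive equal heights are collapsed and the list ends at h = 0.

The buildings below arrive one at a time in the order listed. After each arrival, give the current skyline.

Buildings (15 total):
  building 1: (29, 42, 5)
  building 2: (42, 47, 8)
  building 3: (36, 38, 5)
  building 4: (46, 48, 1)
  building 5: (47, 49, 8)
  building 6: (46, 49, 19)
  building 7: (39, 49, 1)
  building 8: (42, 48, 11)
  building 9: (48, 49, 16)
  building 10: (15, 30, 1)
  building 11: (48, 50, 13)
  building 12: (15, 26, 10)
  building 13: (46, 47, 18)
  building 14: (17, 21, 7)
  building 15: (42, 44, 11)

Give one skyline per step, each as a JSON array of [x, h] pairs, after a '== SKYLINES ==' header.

== SKYLINES ==
[[29,5],[42,0]]
[[29,5],[42,8],[47,0]]
[[29,5],[42,8],[47,0]]
[[29,5],[42,8],[47,1],[48,0]]
[[29,5],[42,8],[49,0]]
[[29,5],[42,8],[46,19],[49,0]]
[[29,5],[42,8],[46,19],[49,0]]
[[29,5],[42,11],[46,19],[49,0]]
[[29,5],[42,11],[46,19],[49,0]]
[[15,1],[29,5],[42,11],[46,19],[49,0]]
[[15,1],[29,5],[42,11],[46,19],[49,13],[50,0]]
[[15,10],[26,1],[29,5],[42,11],[46,19],[49,13],[50,0]]
[[15,10],[26,1],[29,5],[42,11],[46,19],[49,13],[50,0]]
[[15,10],[26,1],[29,5],[42,11],[46,19],[49,13],[50,0]]
[[15,10],[26,1],[29,5],[42,11],[46,19],[49,13],[50,0]]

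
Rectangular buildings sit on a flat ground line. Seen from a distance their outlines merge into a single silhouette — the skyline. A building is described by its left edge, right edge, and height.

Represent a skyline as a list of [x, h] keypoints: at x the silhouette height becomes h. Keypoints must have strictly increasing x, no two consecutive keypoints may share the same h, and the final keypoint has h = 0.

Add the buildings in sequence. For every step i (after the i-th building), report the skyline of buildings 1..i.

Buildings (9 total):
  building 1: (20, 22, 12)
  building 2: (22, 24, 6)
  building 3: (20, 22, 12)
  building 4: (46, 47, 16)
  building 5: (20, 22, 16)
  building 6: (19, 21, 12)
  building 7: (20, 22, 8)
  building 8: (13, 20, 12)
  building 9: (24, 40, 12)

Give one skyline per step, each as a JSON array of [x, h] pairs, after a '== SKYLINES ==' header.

== SKYLINES ==
[[20,12],[22,0]]
[[20,12],[22,6],[24,0]]
[[20,12],[22,6],[24,0]]
[[20,12],[22,6],[24,0],[46,16],[47,0]]
[[20,16],[22,6],[24,0],[46,16],[47,0]]
[[19,12],[20,16],[22,6],[24,0],[46,16],[47,0]]
[[19,12],[20,16],[22,6],[24,0],[46,16],[47,0]]
[[13,12],[20,16],[22,6],[24,0],[46,16],[47,0]]
[[13,12],[20,16],[22,6],[24,12],[40,0],[46,16],[47,0]]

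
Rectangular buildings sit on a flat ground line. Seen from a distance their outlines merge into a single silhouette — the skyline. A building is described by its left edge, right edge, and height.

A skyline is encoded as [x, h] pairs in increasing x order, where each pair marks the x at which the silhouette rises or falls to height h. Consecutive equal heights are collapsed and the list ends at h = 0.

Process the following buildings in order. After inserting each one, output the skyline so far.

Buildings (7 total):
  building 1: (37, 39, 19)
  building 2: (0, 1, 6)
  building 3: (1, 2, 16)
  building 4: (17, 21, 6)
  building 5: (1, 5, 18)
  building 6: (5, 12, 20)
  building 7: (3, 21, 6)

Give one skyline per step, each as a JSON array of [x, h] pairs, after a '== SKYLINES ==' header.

== SKYLINES ==
[[37,19],[39,0]]
[[0,6],[1,0],[37,19],[39,0]]
[[0,6],[1,16],[2,0],[37,19],[39,0]]
[[0,6],[1,16],[2,0],[17,6],[21,0],[37,19],[39,0]]
[[0,6],[1,18],[5,0],[17,6],[21,0],[37,19],[39,0]]
[[0,6],[1,18],[5,20],[12,0],[17,6],[21,0],[37,19],[39,0]]
[[0,6],[1,18],[5,20],[12,6],[21,0],[37,19],[39,0]]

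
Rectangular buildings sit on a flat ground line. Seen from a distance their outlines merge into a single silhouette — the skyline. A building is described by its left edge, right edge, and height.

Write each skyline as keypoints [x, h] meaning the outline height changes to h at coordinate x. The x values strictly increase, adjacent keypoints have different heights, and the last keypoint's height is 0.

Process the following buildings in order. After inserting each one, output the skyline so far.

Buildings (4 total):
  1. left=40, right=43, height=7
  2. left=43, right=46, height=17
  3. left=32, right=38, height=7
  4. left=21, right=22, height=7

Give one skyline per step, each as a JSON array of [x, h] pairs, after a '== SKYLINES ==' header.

== SKYLINES ==
[[40,7],[43,0]]
[[40,7],[43,17],[46,0]]
[[32,7],[38,0],[40,7],[43,17],[46,0]]
[[21,7],[22,0],[32,7],[38,0],[40,7],[43,17],[46,0]]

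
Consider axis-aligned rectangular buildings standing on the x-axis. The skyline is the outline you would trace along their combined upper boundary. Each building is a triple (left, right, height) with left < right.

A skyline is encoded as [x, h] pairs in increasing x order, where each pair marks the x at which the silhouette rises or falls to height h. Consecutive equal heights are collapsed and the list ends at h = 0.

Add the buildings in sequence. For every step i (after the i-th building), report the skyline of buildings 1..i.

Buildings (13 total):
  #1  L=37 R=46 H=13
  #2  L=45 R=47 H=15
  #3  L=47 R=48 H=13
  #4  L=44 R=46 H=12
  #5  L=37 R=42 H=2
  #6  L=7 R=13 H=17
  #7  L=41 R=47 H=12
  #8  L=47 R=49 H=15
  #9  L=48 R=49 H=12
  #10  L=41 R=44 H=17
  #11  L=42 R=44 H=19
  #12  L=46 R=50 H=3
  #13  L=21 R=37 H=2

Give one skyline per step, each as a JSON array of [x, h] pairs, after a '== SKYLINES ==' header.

== SKYLINES ==
[[37,13],[46,0]]
[[37,13],[45,15],[47,0]]
[[37,13],[45,15],[47,13],[48,0]]
[[37,13],[45,15],[47,13],[48,0]]
[[37,13],[45,15],[47,13],[48,0]]
[[7,17],[13,0],[37,13],[45,15],[47,13],[48,0]]
[[7,17],[13,0],[37,13],[45,15],[47,13],[48,0]]
[[7,17],[13,0],[37,13],[45,15],[49,0]]
[[7,17],[13,0],[37,13],[45,15],[49,0]]
[[7,17],[13,0],[37,13],[41,17],[44,13],[45,15],[49,0]]
[[7,17],[13,0],[37,13],[41,17],[42,19],[44,13],[45,15],[49,0]]
[[7,17],[13,0],[37,13],[41,17],[42,19],[44,13],[45,15],[49,3],[50,0]]
[[7,17],[13,0],[21,2],[37,13],[41,17],[42,19],[44,13],[45,15],[49,3],[50,0]]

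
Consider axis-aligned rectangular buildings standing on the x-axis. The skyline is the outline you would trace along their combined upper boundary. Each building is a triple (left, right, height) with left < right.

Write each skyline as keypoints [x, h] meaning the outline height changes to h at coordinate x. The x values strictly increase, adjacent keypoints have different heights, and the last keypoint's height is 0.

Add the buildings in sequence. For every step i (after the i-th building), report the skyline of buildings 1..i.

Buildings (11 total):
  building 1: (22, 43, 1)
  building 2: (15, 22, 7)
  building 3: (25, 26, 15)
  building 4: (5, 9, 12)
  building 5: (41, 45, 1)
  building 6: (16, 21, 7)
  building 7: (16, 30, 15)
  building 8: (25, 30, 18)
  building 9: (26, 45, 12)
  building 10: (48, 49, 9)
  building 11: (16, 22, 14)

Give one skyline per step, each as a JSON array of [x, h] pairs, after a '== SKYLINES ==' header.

== SKYLINES ==
[[22,1],[43,0]]
[[15,7],[22,1],[43,0]]
[[15,7],[22,1],[25,15],[26,1],[43,0]]
[[5,12],[9,0],[15,7],[22,1],[25,15],[26,1],[43,0]]
[[5,12],[9,0],[15,7],[22,1],[25,15],[26,1],[45,0]]
[[5,12],[9,0],[15,7],[22,1],[25,15],[26,1],[45,0]]
[[5,12],[9,0],[15,7],[16,15],[30,1],[45,0]]
[[5,12],[9,0],[15,7],[16,15],[25,18],[30,1],[45,0]]
[[5,12],[9,0],[15,7],[16,15],[25,18],[30,12],[45,0]]
[[5,12],[9,0],[15,7],[16,15],[25,18],[30,12],[45,0],[48,9],[49,0]]
[[5,12],[9,0],[15,7],[16,15],[25,18],[30,12],[45,0],[48,9],[49,0]]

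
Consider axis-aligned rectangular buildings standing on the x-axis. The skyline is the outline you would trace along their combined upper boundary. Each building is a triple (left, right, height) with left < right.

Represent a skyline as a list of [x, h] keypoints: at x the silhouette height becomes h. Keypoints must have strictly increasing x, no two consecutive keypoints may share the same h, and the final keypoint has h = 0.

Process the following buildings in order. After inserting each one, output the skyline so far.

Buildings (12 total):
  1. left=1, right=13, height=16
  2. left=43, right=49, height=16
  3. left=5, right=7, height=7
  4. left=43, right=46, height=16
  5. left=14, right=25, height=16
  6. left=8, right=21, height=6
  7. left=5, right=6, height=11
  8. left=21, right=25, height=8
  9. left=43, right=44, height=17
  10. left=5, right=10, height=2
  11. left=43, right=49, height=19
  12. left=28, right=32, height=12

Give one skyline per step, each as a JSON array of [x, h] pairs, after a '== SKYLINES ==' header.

== SKYLINES ==
[[1,16],[13,0]]
[[1,16],[13,0],[43,16],[49,0]]
[[1,16],[13,0],[43,16],[49,0]]
[[1,16],[13,0],[43,16],[49,0]]
[[1,16],[13,0],[14,16],[25,0],[43,16],[49,0]]
[[1,16],[13,6],[14,16],[25,0],[43,16],[49,0]]
[[1,16],[13,6],[14,16],[25,0],[43,16],[49,0]]
[[1,16],[13,6],[14,16],[25,0],[43,16],[49,0]]
[[1,16],[13,6],[14,16],[25,0],[43,17],[44,16],[49,0]]
[[1,16],[13,6],[14,16],[25,0],[43,17],[44,16],[49,0]]
[[1,16],[13,6],[14,16],[25,0],[43,19],[49,0]]
[[1,16],[13,6],[14,16],[25,0],[28,12],[32,0],[43,19],[49,0]]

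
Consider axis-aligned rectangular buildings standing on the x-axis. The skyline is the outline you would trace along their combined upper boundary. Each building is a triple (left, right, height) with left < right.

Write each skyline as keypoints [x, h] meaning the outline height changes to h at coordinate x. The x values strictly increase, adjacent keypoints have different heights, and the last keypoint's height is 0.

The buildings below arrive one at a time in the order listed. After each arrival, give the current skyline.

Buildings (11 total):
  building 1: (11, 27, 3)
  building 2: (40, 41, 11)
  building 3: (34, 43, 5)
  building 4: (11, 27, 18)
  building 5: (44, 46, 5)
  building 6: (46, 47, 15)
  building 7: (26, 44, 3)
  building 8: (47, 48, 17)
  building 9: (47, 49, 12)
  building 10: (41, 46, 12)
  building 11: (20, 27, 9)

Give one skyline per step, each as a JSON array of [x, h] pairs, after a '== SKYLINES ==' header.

== SKYLINES ==
[[11,3],[27,0]]
[[11,3],[27,0],[40,11],[41,0]]
[[11,3],[27,0],[34,5],[40,11],[41,5],[43,0]]
[[11,18],[27,0],[34,5],[40,11],[41,5],[43,0]]
[[11,18],[27,0],[34,5],[40,11],[41,5],[43,0],[44,5],[46,0]]
[[11,18],[27,0],[34,5],[40,11],[41,5],[43,0],[44,5],[46,15],[47,0]]
[[11,18],[27,3],[34,5],[40,11],[41,5],[43,3],[44,5],[46,15],[47,0]]
[[11,18],[27,3],[34,5],[40,11],[41,5],[43,3],[44,5],[46,15],[47,17],[48,0]]
[[11,18],[27,3],[34,5],[40,11],[41,5],[43,3],[44,5],[46,15],[47,17],[48,12],[49,0]]
[[11,18],[27,3],[34,5],[40,11],[41,12],[46,15],[47,17],[48,12],[49,0]]
[[11,18],[27,3],[34,5],[40,11],[41,12],[46,15],[47,17],[48,12],[49,0]]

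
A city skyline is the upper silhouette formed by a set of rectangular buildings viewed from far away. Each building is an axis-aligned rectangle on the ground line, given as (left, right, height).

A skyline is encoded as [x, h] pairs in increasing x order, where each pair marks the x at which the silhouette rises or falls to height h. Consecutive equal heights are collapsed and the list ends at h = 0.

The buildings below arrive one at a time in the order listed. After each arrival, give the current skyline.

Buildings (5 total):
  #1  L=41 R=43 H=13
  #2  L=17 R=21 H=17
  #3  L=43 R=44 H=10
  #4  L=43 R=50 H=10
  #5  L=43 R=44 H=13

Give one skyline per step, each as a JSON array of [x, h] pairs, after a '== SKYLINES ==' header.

== SKYLINES ==
[[41,13],[43,0]]
[[17,17],[21,0],[41,13],[43,0]]
[[17,17],[21,0],[41,13],[43,10],[44,0]]
[[17,17],[21,0],[41,13],[43,10],[50,0]]
[[17,17],[21,0],[41,13],[44,10],[50,0]]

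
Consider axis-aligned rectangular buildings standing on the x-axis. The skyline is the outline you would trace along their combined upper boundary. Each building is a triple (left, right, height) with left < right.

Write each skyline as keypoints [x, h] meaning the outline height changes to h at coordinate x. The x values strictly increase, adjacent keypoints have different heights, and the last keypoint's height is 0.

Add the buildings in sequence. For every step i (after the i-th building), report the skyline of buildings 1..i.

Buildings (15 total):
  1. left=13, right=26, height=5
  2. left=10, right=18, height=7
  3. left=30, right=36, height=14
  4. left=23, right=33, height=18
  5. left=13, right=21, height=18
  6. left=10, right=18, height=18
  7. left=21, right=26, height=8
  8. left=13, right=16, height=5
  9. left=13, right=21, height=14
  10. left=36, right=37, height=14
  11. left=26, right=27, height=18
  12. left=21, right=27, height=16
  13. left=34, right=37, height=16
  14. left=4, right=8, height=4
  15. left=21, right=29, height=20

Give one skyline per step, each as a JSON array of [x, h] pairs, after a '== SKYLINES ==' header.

== SKYLINES ==
[[13,5],[26,0]]
[[10,7],[18,5],[26,0]]
[[10,7],[18,5],[26,0],[30,14],[36,0]]
[[10,7],[18,5],[23,18],[33,14],[36,0]]
[[10,7],[13,18],[21,5],[23,18],[33,14],[36,0]]
[[10,18],[21,5],[23,18],[33,14],[36,0]]
[[10,18],[21,8],[23,18],[33,14],[36,0]]
[[10,18],[21,8],[23,18],[33,14],[36,0]]
[[10,18],[21,8],[23,18],[33,14],[36,0]]
[[10,18],[21,8],[23,18],[33,14],[37,0]]
[[10,18],[21,8],[23,18],[33,14],[37,0]]
[[10,18],[21,16],[23,18],[33,14],[37,0]]
[[10,18],[21,16],[23,18],[33,14],[34,16],[37,0]]
[[4,4],[8,0],[10,18],[21,16],[23,18],[33,14],[34,16],[37,0]]
[[4,4],[8,0],[10,18],[21,20],[29,18],[33,14],[34,16],[37,0]]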